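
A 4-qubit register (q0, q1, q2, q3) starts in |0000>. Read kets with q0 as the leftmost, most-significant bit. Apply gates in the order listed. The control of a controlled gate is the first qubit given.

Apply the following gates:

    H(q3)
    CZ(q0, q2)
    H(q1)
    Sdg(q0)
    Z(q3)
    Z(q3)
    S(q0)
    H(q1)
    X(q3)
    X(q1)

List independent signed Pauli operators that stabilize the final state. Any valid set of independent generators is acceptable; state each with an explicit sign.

The final state is stabilized by the group generated by +IIIX, +ZIII, -IZII, +IIZI; other independent generating sets are equally valid. Key observation: the block from step 4 through step 7 cancels to the identity and can be dropped.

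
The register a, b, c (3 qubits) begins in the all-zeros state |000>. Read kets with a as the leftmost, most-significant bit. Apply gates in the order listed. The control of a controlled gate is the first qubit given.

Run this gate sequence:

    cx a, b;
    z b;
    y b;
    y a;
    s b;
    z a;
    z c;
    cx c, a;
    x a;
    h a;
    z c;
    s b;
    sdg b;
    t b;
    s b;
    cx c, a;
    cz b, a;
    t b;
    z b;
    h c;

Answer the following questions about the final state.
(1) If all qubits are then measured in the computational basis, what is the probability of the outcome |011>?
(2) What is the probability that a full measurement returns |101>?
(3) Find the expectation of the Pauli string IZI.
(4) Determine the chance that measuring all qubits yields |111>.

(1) Outcome |011> occurs with probability 1/4. Key observation: gates 12-13 undo each other exactly, leaving only the rest of the circuit to track.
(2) The probability of measuring |101> is 0.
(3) The expectation value of IZI is -1.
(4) Outcome |111> occurs with probability 1/4.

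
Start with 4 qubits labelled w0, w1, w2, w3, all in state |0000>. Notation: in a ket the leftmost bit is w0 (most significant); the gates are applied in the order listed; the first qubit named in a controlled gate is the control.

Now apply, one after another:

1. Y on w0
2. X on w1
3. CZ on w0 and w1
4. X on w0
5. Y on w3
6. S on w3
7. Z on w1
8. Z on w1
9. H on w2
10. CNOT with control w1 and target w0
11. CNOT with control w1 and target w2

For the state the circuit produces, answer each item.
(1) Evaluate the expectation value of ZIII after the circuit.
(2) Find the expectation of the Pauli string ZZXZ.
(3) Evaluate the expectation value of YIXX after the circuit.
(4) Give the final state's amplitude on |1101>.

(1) The expectation value of ZIII is -1.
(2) The expectation value of ZZXZ is -1.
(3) In the final state, YIXX has expectation 0.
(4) |1101> carries amplitude sqrt(2)*I/2 in the final state.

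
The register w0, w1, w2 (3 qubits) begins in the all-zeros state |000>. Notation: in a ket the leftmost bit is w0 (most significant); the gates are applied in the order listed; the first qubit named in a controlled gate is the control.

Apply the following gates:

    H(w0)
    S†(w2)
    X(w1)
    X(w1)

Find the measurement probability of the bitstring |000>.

The probability of measuring |000> is 1/2. Key observation: steps 3-4 multiply out to the identity, so the circuit reduces to the remaining gates.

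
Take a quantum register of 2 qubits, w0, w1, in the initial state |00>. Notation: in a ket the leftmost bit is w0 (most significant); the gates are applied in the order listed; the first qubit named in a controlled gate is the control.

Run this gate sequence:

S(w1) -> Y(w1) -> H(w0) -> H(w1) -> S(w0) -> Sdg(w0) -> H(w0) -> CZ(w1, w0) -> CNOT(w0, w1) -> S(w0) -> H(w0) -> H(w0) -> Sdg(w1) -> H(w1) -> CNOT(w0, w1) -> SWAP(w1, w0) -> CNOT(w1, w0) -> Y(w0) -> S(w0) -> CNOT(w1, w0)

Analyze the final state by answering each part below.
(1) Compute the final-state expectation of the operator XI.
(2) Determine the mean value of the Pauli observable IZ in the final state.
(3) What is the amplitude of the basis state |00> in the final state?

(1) The expectation value of XI is 1.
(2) The observable IZ averages to 1.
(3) |00> carries amplitude 1/2 - I/2 in the final state.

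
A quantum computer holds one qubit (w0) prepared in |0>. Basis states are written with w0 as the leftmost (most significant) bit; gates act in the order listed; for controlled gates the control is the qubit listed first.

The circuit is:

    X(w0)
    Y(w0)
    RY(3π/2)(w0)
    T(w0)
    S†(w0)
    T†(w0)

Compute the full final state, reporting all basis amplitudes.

After the circuit, the state carries amplitude sqrt(2)*I/2 on |0>, -sqrt(2)/2 on |1>.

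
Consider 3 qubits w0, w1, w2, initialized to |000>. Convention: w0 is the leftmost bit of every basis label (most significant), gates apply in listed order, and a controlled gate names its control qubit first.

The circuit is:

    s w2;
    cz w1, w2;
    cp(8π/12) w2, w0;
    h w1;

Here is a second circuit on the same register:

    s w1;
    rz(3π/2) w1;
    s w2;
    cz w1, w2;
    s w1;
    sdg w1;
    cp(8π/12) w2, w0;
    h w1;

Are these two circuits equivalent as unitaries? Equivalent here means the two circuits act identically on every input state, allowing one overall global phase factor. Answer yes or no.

Yes — the two circuits implement the same unitary up to a global phase.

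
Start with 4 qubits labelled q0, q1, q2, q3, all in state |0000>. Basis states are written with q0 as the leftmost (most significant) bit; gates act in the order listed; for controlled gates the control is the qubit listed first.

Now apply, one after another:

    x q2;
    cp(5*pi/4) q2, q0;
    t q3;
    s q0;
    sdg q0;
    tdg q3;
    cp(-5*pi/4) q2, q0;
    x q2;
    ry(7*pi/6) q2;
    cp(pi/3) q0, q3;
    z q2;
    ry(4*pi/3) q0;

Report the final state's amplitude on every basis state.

The final amplitudes are -sqrt(2)/8 + sqrt(6)/8 on |0000>, sqrt(2)/8 + sqrt(6)/8 on |0010>, -3*sqrt(2)/8 + sqrt(6)/8 on |1000>, -3*sqrt(2)/8 - sqrt(6)/8 on |1010>, and 0 on every other basis state. Key observation: the block from step 1 through step 8 cancels to the identity and can be dropped.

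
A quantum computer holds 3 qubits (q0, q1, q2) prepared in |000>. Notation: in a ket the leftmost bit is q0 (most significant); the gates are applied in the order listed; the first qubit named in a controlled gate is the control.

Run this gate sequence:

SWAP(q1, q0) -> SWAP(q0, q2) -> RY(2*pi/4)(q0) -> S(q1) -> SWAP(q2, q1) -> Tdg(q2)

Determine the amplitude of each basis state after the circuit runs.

The final amplitudes are sqrt(2)/2 on |000>, sqrt(2)/2 on |100>, and 0 on every other basis state.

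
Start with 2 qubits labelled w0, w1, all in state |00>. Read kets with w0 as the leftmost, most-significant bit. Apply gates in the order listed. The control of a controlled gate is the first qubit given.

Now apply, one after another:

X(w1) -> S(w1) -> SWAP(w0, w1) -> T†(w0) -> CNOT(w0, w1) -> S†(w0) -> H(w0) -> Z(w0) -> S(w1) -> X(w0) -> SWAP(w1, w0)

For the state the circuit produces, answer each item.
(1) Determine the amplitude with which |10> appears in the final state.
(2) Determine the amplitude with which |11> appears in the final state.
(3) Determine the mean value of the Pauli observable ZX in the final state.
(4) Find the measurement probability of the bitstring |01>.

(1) The amplitude on |10> is sqrt(2)*exp(I*pi/4)/2.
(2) |11> carries amplitude sqrt(2)*exp(I*pi/4)/2 in the final state.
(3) The expectation value of ZX is -1.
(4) A full measurement returns |01> with probability 0.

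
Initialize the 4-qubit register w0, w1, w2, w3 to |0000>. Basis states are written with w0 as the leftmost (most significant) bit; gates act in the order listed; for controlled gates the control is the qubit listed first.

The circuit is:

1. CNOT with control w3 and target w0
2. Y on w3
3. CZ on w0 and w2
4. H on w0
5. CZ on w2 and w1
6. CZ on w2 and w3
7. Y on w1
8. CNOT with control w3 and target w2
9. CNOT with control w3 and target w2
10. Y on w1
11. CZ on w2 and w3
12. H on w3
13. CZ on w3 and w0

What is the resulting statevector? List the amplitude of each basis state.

After the circuit, the state carries amplitude I/2 on |0000>, -I/2 on |0001>, I/2 on |1000>, I/2 on |1001>, and 0 on every other basis state. Key observation: the block from step 6 through step 11 cancels to the identity and can be dropped.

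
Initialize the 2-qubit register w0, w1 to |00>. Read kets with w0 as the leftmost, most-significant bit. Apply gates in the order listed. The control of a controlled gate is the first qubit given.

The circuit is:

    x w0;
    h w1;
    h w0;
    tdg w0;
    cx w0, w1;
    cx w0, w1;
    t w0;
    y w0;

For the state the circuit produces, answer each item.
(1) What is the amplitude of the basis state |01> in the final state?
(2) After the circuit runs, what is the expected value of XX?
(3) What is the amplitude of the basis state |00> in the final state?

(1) The final state's coefficient on |01> equals I/2. Key observation: gates 4-7 undo each other exactly, leaving only the rest of the circuit to track.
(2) In the final state, XX has expectation 1.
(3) The amplitude on |00> is I/2.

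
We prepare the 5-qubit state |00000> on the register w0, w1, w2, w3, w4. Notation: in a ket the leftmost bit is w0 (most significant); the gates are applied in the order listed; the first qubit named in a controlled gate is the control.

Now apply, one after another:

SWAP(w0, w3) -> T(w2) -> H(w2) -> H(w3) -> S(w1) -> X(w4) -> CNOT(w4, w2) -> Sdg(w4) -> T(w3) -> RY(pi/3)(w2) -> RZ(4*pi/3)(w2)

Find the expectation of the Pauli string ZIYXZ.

The expectation value of ZIYXZ is sqrt(6)/8.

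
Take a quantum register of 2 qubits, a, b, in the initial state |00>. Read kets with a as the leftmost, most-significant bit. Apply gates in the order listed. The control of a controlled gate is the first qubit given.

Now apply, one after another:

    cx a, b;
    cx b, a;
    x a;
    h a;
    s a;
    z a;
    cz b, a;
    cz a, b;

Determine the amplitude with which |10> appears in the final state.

|10> carries amplitude sqrt(2)*I/2 in the final state.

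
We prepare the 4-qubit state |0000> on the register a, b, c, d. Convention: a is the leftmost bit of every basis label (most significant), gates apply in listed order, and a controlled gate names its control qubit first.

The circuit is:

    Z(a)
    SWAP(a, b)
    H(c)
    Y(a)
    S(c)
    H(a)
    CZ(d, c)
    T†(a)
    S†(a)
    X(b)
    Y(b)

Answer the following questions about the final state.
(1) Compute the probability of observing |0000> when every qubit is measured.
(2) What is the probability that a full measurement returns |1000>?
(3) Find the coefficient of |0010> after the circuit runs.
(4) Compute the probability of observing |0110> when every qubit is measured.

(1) A full measurement returns |0000> with probability 1/4.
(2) Outcome |1000> occurs with probability 1/4.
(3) The final state's coefficient on |0010> equals I/2.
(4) Outcome |0110> occurs with probability 0.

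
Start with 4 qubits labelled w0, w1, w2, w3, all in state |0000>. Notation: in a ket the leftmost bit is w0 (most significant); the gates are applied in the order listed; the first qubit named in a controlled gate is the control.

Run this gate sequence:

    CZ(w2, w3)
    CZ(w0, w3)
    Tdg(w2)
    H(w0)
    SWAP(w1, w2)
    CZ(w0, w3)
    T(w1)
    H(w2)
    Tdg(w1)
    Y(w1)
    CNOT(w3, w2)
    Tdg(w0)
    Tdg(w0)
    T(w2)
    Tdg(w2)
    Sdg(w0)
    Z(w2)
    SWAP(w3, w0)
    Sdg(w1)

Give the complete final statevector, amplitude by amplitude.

After the circuit, the state carries amplitude 1/2 on |0100>, -1/2 on |0101>, -1/2 on |0110>, 1/2 on |0111>, and 0 on every other basis state.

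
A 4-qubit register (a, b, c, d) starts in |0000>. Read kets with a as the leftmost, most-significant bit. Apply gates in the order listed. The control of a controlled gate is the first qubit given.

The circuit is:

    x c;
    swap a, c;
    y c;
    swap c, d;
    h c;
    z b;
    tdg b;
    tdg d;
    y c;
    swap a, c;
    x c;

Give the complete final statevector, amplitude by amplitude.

The final amplitudes are -sqrt(2)*exp(3*I*pi/4)/2 on |0001>, sqrt(2)*exp(3*I*pi/4)/2 on |1001>, and 0 on every other basis state.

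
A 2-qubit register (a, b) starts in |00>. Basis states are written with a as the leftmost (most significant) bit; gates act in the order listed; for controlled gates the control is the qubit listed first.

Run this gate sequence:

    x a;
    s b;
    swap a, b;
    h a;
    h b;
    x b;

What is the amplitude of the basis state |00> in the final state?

The amplitude on |00> is -1/2.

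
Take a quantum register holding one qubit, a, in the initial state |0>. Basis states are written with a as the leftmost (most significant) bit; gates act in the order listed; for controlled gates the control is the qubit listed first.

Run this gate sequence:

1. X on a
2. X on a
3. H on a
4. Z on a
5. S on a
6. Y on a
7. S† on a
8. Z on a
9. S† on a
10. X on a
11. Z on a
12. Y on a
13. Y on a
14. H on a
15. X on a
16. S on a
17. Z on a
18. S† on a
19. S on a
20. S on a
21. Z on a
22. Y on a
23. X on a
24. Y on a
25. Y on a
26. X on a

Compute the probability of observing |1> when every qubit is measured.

Outcome |1> occurs with probability 1/2.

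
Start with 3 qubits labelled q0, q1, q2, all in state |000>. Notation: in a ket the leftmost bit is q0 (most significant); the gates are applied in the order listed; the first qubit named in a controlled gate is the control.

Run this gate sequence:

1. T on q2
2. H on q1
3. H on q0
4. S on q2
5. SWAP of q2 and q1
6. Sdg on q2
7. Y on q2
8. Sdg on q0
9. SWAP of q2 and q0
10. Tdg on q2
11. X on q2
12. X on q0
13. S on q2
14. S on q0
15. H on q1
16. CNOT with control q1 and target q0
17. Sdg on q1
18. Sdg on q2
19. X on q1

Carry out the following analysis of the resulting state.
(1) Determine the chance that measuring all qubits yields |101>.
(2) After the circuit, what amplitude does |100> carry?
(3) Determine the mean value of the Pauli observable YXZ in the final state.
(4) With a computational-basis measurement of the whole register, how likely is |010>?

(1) The probability of measuring |101> is 1/8.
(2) The final state's coefficient on |100> equals -sqrt(2)*exp(I*pi/4)/4.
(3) In the final state, YXZ has expectation 0.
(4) The probability of measuring |010> is 1/8.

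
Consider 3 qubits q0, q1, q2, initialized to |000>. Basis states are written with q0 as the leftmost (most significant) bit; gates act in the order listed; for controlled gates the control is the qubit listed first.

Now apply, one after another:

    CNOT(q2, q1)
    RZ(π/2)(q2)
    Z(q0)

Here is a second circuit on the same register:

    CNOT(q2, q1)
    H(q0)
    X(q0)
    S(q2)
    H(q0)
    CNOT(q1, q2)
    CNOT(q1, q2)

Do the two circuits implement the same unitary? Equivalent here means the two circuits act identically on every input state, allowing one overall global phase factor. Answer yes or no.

Yes — the two circuits implement the same unitary up to a global phase.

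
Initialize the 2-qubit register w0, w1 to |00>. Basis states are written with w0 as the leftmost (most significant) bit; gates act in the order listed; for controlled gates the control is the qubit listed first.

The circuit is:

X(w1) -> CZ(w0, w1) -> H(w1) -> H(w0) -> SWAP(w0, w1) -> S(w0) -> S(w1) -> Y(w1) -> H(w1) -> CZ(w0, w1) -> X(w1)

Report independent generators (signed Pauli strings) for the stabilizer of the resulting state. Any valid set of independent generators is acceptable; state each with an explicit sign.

The final state is stabilized by the group generated by +YZ, +ZY; other independent generating sets are equally valid.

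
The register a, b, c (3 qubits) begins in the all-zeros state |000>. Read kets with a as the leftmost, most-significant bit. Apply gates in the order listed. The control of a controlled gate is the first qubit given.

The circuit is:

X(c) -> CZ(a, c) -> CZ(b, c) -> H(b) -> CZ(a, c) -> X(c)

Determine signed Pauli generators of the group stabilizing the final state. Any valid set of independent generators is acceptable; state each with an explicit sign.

The final state is stabilized by the group generated by +IXI, +ZII, +IIZ; other independent generating sets are equally valid.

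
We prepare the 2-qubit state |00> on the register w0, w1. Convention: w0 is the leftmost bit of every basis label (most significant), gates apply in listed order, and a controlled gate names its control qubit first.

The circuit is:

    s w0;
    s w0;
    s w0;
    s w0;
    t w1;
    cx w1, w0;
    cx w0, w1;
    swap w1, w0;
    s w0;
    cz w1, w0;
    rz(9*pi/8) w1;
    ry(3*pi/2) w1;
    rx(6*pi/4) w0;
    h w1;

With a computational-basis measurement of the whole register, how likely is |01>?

Outcome |01> occurs with probability 1/2. Key observation: the block from step 1 through step 4 cancels to the identity and can be dropped.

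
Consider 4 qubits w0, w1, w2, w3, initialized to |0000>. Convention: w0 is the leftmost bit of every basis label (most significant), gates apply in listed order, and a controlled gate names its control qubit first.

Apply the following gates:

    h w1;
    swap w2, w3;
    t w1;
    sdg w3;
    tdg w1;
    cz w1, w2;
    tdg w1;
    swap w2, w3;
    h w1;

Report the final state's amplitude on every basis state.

The final amplitudes are 1/2 - exp(3*I*pi/4)/2 on |0000>, 1/2 + exp(3*I*pi/4)/2 on |0100>, and 0 on every other basis state.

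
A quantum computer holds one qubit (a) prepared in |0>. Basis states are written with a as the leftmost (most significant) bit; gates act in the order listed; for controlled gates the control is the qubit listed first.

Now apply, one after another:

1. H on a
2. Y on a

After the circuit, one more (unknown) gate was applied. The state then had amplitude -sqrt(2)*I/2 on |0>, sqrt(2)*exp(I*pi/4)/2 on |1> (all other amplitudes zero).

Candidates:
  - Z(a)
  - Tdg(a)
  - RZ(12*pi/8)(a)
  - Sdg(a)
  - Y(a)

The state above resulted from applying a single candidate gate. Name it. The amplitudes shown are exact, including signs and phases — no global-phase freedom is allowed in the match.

The applied gate was Tdg(a).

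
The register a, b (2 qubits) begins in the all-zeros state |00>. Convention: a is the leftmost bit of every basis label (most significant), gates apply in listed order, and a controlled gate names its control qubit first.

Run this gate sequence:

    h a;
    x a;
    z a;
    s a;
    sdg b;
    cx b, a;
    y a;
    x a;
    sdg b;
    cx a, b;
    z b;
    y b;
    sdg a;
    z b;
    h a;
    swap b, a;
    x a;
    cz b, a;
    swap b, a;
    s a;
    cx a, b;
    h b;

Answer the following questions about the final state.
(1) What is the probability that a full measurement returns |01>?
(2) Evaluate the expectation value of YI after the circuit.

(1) Outcome |01> occurs with probability 1/2.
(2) In the final state, YI has expectation -1.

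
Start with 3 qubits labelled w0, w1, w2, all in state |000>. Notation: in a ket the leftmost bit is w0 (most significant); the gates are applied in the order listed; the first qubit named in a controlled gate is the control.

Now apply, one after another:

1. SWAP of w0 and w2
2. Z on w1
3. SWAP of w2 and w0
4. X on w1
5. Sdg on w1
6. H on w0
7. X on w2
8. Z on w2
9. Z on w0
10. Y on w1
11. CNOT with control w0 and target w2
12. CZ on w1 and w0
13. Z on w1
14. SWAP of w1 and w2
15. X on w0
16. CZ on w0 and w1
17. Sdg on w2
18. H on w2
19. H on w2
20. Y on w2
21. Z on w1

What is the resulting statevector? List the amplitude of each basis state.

The resulting statevector has amplitude -sqrt(2)*I/2 on |001>, sqrt(2)*I/2 on |111>, and 0 on every other basis state.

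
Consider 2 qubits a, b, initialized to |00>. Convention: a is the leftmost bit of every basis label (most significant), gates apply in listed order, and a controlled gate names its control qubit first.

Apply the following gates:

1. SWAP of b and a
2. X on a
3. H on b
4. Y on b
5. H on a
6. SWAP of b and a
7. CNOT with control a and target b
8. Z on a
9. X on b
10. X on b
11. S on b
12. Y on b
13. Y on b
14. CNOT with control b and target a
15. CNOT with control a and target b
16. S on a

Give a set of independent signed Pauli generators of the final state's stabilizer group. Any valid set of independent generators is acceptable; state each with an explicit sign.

The stabilizer group can be generated by +XZ, +ZY, among other valid generating sets.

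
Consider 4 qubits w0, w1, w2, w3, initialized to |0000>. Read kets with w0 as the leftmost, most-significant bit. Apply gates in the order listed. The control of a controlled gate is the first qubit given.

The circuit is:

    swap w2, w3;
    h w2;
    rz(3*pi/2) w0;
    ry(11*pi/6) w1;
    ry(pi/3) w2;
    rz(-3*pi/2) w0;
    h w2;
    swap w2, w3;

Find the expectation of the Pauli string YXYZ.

In the final state, YXYZ has expectation 0.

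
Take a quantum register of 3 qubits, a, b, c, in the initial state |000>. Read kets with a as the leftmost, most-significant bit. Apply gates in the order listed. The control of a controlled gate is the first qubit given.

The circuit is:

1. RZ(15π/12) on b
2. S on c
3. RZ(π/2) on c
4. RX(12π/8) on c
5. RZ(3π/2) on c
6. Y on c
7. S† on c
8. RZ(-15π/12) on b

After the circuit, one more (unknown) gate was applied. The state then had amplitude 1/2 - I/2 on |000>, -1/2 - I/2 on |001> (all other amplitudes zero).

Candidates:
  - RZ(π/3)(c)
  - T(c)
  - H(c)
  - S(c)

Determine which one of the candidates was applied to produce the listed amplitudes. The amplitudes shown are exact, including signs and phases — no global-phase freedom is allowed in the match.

The unique candidate consistent with the amplitudes is H(c).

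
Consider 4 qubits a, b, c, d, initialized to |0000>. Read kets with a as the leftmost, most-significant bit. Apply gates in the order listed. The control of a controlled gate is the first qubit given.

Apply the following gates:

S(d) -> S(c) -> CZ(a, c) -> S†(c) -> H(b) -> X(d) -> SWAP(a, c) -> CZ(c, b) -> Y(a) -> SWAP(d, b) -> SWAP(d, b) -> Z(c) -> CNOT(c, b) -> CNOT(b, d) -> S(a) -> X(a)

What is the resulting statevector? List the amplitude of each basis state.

The final amplitudes are -sqrt(2)/2 on |0001>, -sqrt(2)/2 on |0100>, and 0 on every other basis state. Key observation: steps 10-11 multiply out to the identity, so the circuit reduces to the remaining gates.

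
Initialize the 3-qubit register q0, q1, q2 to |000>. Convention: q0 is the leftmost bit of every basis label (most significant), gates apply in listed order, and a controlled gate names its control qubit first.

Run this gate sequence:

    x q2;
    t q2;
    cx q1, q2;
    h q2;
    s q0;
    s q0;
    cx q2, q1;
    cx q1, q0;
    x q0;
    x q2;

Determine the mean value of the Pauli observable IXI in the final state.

The observable IXI averages to 0.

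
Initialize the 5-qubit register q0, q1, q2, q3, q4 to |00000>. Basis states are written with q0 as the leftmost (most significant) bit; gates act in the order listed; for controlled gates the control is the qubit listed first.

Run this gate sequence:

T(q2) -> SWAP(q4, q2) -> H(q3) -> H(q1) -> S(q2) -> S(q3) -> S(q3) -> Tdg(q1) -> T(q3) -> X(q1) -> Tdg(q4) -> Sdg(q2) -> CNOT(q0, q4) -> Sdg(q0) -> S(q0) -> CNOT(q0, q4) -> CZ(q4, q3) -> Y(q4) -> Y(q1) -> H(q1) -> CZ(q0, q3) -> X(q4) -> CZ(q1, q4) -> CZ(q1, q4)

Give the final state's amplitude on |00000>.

The final state's coefficient on |00000> equals sqrt(2)*(1 + exp(3*I*pi/4))/4.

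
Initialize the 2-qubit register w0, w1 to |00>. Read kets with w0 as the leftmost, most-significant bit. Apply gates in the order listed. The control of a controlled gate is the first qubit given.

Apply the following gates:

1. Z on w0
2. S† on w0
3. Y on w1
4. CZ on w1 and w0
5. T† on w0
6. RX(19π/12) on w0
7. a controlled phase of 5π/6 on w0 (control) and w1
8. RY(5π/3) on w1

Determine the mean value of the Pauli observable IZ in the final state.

In the final state, IZ has expectation -1/2.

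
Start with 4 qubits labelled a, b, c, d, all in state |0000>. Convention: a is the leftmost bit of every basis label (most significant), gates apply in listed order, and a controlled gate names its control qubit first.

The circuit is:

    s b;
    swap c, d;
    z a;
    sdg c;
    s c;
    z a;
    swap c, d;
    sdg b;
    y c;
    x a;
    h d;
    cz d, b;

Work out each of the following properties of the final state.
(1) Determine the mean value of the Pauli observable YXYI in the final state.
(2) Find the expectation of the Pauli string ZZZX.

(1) The observable YXYI averages to 0. Key observation: gates 1-8 undo each other exactly, leaving only the rest of the circuit to track.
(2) The expectation value of ZZZX is 1.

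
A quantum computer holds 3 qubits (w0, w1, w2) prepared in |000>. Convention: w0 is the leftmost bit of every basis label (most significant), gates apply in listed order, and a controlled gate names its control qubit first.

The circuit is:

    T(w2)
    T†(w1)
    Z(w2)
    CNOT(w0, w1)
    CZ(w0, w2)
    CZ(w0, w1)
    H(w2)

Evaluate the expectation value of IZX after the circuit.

In the final state, IZX has expectation 1.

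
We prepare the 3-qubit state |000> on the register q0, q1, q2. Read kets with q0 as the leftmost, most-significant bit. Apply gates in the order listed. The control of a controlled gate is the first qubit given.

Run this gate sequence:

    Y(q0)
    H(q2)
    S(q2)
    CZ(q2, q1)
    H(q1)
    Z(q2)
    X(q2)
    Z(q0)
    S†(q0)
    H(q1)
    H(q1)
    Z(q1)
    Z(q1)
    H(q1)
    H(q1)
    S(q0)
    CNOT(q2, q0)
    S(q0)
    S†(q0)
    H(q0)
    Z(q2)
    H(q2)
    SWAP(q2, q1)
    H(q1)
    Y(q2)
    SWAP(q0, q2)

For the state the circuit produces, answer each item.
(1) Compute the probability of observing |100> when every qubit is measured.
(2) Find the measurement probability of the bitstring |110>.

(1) Outcome |100> occurs with probability 1/8.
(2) Outcome |110> occurs with probability 1/8.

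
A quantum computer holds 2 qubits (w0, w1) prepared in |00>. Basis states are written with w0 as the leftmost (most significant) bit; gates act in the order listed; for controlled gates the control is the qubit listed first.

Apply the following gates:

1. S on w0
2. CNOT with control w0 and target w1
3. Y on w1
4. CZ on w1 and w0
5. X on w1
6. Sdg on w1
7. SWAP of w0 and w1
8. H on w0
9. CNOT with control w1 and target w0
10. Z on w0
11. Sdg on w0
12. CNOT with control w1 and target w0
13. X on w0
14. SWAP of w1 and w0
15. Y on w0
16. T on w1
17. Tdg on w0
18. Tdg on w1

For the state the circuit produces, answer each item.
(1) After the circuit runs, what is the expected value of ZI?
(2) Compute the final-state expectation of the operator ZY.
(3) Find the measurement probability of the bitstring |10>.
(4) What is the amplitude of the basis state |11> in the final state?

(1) The observable ZI averages to -1.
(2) The observable ZY averages to 1.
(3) The probability of measuring |10> is 1/2.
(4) |11> carries amplitude sqrt(2)*exp(3*I*pi/4)/2 in the final state.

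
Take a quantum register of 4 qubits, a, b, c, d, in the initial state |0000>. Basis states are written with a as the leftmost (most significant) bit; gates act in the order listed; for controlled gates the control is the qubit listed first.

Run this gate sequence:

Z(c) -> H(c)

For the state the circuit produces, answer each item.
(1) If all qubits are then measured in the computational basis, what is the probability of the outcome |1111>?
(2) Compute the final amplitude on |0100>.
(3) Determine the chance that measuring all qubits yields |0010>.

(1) A full measurement returns |1111> with probability 0.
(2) |0100> carries amplitude 0 in the final state.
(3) A full measurement returns |0010> with probability 1/2.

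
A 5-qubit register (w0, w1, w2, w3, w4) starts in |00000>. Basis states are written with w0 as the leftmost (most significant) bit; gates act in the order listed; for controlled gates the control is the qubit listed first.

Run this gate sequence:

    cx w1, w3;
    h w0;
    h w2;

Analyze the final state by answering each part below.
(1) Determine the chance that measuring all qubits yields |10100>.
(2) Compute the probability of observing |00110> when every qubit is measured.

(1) The probability of measuring |10100> is 1/4.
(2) The probability of measuring |00110> is 0.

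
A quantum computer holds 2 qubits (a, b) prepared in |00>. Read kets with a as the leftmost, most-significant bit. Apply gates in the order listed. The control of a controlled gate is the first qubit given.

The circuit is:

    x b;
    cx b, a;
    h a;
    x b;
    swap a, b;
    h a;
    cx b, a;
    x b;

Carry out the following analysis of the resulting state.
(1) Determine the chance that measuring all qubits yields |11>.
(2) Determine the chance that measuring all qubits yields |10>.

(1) A full measurement returns |11> with probability 1/4.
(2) The probability of measuring |10> is 1/4.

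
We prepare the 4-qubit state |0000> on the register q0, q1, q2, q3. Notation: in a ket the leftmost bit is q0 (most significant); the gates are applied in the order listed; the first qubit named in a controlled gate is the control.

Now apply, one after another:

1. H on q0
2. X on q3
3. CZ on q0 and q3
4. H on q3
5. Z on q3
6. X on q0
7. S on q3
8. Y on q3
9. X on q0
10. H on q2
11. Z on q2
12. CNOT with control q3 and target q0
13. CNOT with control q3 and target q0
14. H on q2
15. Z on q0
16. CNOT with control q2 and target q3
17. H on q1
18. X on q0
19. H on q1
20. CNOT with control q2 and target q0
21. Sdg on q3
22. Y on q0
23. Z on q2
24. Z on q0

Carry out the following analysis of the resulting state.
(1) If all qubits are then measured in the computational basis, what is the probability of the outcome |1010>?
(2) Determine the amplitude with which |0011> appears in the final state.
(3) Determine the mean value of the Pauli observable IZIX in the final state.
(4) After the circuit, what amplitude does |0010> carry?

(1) The probability of measuring |1010> is 1/4.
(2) |0011> carries amplitude 1/2 in the final state.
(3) The observable IZIX averages to -1.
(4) |0010> carries amplitude -1/2 in the final state.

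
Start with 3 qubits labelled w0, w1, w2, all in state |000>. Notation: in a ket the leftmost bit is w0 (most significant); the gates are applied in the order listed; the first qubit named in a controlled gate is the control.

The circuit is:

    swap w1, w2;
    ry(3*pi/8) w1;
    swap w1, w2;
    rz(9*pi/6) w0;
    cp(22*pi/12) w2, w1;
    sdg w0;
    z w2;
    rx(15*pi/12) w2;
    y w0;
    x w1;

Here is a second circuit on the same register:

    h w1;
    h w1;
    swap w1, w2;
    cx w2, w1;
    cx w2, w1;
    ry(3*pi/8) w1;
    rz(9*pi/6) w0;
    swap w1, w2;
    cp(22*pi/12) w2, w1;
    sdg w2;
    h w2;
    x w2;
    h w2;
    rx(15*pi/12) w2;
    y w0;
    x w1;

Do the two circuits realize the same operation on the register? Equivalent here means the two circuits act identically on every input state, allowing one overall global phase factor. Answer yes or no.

No: there is an input state on which the two circuits produce genuinely different outputs (not merely differing by a phase).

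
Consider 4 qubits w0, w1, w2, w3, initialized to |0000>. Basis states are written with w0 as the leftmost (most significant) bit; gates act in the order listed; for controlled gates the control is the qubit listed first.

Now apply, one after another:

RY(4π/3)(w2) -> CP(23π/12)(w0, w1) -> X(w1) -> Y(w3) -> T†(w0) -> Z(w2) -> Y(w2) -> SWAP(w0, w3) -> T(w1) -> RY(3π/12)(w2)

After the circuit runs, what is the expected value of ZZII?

The observable ZZII averages to 1.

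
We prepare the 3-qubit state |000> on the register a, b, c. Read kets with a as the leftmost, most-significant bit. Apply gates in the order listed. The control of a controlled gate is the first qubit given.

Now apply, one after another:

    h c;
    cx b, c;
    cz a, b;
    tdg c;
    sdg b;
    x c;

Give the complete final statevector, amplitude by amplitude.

The resulting statevector has amplitude -sqrt(2)*exp(3*I*pi/4)/2 on |000>, sqrt(2)/2 on |001>, and 0 on every other basis state.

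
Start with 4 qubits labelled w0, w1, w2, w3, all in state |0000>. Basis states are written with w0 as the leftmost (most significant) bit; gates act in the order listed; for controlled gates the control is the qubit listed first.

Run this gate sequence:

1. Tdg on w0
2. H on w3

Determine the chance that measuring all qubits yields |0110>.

Outcome |0110> occurs with probability 0.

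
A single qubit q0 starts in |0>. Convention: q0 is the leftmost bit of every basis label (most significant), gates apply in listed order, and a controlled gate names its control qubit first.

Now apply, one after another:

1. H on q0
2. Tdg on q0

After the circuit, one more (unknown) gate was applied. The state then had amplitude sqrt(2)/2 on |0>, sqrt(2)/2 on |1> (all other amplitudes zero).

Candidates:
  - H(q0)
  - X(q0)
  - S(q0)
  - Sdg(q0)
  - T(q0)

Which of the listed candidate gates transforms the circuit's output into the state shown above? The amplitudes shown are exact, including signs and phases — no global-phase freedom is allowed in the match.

The applied gate was T(q0).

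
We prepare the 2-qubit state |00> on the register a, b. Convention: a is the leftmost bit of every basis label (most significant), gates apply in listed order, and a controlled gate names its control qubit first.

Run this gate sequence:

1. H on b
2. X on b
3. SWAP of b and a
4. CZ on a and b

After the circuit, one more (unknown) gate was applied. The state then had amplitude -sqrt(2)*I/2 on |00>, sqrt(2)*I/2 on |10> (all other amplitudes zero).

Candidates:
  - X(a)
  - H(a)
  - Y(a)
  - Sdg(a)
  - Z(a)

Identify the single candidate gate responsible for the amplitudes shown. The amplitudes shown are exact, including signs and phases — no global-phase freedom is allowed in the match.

The applied gate was Y(a).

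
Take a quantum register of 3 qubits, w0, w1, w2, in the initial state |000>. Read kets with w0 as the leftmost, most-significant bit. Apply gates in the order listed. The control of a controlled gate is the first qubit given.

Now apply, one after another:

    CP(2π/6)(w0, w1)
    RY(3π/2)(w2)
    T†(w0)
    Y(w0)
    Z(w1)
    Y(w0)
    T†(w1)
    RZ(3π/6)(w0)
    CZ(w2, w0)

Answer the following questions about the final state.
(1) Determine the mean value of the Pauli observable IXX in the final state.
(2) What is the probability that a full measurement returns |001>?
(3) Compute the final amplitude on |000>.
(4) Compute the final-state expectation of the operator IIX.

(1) In the final state, IXX has expectation 0.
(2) A full measurement returns |001> with probability 1/2.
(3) |000> carries amplitude sqrt(2)*exp(3*I*pi/4)/2 in the final state.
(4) The observable IIX averages to -1.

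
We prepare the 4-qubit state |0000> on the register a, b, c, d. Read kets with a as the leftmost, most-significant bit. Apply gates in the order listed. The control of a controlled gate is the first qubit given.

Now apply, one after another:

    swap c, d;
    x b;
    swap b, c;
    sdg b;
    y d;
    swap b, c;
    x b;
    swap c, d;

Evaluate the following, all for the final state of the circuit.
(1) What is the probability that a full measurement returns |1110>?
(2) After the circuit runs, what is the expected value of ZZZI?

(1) The probability of measuring |1110> is 0.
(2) In the final state, ZZZI has expectation -1.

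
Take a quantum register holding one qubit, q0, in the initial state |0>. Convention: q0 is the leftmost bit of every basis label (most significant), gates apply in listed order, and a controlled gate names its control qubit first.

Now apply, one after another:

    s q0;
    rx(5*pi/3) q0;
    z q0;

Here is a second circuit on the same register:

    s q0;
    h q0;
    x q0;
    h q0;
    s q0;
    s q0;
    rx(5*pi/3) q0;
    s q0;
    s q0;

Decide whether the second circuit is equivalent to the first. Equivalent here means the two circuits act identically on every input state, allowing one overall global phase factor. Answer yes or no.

Yes, they are equivalent — the unitaries differ by at most a global phase.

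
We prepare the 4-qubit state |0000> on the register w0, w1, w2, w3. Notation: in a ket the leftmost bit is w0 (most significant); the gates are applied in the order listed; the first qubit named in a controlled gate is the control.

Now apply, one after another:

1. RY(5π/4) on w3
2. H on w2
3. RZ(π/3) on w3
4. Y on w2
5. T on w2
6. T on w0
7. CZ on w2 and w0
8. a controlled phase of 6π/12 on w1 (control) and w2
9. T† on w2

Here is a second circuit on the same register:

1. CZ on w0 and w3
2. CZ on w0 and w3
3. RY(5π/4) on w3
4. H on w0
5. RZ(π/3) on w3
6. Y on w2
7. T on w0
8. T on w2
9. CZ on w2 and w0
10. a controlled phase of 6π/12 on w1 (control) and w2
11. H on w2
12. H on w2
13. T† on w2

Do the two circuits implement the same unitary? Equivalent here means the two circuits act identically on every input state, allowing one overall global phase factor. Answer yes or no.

No: there is an input state on which the two circuits produce genuinely different outputs (not merely differing by a phase).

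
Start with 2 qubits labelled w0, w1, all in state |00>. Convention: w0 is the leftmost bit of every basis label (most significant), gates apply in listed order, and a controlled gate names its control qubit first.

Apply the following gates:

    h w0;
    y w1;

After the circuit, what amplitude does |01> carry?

|01> carries amplitude sqrt(2)*I/2 in the final state.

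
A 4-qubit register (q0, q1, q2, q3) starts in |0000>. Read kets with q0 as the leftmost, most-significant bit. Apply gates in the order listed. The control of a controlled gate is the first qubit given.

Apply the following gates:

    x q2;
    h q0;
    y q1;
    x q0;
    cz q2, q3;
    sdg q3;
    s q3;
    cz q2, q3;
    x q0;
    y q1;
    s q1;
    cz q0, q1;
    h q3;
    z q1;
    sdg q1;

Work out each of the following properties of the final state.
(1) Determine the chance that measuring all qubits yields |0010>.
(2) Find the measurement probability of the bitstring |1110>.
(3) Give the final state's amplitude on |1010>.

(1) A full measurement returns |0010> with probability 1/4. Key observation: steps 3-10 multiply out to the identity, so the circuit reduces to the remaining gates.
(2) The probability of measuring |1110> is 0.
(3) The amplitude on |1010> is 1/2.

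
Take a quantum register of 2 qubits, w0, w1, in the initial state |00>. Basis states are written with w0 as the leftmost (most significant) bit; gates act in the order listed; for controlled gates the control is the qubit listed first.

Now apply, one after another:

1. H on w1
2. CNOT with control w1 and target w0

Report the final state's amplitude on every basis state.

After the circuit, the state carries amplitude sqrt(2)/2 on |00>, 0 on |01>, 0 on |10>, sqrt(2)/2 on |11>.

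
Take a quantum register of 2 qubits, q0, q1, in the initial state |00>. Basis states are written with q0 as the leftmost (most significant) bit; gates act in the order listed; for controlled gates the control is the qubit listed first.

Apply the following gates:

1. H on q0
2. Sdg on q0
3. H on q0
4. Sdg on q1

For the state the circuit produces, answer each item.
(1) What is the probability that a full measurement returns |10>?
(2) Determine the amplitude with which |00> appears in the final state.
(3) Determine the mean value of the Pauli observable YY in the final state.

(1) A full measurement returns |10> with probability 1/2.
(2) The amplitude on |00> is 1/2 - I/2.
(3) In the final state, YY has expectation 0.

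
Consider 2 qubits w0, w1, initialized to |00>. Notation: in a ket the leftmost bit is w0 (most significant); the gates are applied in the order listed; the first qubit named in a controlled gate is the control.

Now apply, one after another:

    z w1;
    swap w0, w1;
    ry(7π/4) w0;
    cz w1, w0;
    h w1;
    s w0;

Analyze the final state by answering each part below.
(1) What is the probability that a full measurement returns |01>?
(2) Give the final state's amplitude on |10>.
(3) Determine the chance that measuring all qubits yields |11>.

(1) The probability of measuring |01> is sqrt(2)/8 + 1/4.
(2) The amplitude on |10> is I*sqrt(4 - 2*sqrt(2))/4.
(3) Outcome |11> occurs with probability 1/4 - sqrt(2)/8.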